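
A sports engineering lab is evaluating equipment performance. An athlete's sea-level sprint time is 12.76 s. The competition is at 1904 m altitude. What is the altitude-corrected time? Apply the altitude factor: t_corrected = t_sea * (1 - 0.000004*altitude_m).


Correction factor = 1 - 0.000004 * 1904 = 0.992384
t_corrected = t_sea * factor = 12.76 * 0.992384
t_corrected = 12.6628 s

12.6628 s


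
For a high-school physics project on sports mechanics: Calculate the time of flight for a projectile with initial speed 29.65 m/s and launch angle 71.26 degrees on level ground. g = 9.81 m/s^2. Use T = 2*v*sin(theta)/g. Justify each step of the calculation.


T = 2*v*sin(theta)/g
sin(theta) = sin(71.26 deg) = 0.947
T = 2*29.65*0.947 / 9.81
T = 56.1563 / 9.81 = 5.7244 s

5.7244 s


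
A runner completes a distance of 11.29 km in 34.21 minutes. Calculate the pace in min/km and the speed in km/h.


Pace = time / distance = 34.21 min / 11.29 km = 3.0301 min/km
Speed = distance / time_in_hours = 11.29 / 0.5702 hr
Speed = 19.8012 km/h

3.0301 min/km, 19.8012 km/h


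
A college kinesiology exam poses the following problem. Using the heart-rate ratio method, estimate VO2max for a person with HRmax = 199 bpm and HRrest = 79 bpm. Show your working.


VO2max = 15.3 * HRmax / HRrest
VO2max = 15.3 * 199 / 79
VO2max = 3044.7 / 79 = 38.5405 mL/kg/min

38.5405 mL/kg/min


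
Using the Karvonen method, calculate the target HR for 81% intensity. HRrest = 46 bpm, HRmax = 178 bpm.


Target = HRrest + pct*(HRmax - HRrest)
Heart rate reserve = HRmax - HRrest = 178 - 46 = 132 bpm
Fraction = 81% = 0.81
Target = 46 + 0.81 * 132
Target = 46 + 106.92 = 152.92 bpm

152.92 bpm


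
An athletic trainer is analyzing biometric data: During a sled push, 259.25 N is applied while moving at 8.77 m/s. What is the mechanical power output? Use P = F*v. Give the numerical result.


P = F * v
P = 259.25 * 8.77
P = 2273.6225 W

2273.6225 W


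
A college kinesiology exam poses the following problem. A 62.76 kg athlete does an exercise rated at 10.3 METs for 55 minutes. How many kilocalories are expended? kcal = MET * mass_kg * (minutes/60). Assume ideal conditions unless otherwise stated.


kcal = MET * mass * time_hr
Convert time: 55 min = 0.9167 hr
kcal = 10.3 * 62.76 * 0.9167
kcal = 592.559 kcal

592.559 kcal


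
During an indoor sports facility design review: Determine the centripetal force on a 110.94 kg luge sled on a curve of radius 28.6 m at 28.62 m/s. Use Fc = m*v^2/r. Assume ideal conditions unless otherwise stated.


Fc = m * v^2 / r
v^2 = 28.62^2 = 819.1044
Fc = 110.94 * 819.1044 / 28.6
Fc = 90871.4421 / 28.6 = 3177.3232 N

3177.3232 N


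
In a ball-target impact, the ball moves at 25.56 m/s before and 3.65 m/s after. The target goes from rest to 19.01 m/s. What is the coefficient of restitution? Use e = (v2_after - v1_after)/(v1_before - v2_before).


e = (v2_after - v1_after) / (v1_before - v2_before)
Numerator = 19.01 - 3.65 = 15.36
Denominator = 25.56 - 0 = 25.56
e = 15.36 / 25.56 = 0.6009

0.6009


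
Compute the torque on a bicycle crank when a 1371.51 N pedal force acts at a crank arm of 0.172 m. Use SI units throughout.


tau = F * d
tau = 1371.51 * 0.172
tau = 235.8997 N*m

235.8997 N*m


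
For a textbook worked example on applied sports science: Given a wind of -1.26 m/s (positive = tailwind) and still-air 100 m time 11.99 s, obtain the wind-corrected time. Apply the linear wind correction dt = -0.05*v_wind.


dt = -0.05 * v_wind = -0.05 * -1.26 = 0.063 s
t_corrected = t_still + dt = 11.99 + (0.063)
t_corrected = 12.053 s

12.053 s


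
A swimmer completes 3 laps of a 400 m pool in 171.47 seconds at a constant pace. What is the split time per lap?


Split time = total_time / n_laps = 171.47 / 3
Split time = 57.1567 s per lap

57.1567 s


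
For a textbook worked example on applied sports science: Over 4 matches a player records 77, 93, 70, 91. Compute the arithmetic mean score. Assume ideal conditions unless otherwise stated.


Average = sum / n
Sum = 331
Average = 331 / 4 = 82.75

82.75


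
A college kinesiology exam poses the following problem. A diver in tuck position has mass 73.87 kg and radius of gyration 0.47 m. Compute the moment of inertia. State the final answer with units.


I = m * k^2
I = 73.87 * 0.47^2
I = 73.87 * 0.2209 = 16.3179 kg*m^2

16.3179 kg*m^2


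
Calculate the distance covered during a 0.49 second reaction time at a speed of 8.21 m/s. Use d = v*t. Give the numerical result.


d = v * t
d = 8.21 * 0.49
d = 4.0229 m

4.0229 m


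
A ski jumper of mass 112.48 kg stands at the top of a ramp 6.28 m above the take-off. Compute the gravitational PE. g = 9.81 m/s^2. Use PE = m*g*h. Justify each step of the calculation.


PE = m * g * h
PE = 112.48 * 9.81 * 6.28
PE = 1103.4288 * 6.28 = 6929.5329 J

6929.5329 J


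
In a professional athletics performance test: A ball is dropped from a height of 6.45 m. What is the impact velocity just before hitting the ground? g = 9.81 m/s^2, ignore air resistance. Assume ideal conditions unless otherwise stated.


v = sqrt(2 * g * h)
v = sqrt(2 * 9.81 * 6.45)
v = sqrt(126.549) = 11.2494 m/s

11.2494 m/s


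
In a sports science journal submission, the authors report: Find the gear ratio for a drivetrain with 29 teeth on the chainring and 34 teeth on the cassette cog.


GR = front_teeth / rear_teeth
GR = 29 / 34
GR = 0.8529

0.8529


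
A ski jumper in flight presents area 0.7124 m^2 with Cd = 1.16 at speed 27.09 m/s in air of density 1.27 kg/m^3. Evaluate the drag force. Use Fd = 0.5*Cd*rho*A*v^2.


Fd = 0.5 * Cd * rho * A * v^2
Fd = 0.5 * 1.16 * 1.27 * 0.7124 * 27.09^2
v^2 = 733.8681
Fd = 0.5 * 1.16 * 1.27 * 0.7124 * 733.8681 = 385.1001 N

385.1001 N


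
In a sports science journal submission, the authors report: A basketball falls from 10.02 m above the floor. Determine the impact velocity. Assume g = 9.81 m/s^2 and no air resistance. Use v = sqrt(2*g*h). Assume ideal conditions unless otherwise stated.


v = sqrt(2 * g * h)
v = sqrt(2 * 9.81 * 10.02)
v = sqrt(196.5924) = 14.0211 m/s

14.0211 m/s


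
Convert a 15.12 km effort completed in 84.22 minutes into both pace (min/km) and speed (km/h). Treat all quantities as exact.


Pace = time / distance = 84.22 min / 15.12 km = 5.5701 min/km
Speed = distance / time_in_hours = 15.12 / 1.4037 hr
Speed = 10.7718 km/h

5.5701 min/km, 10.7718 km/h


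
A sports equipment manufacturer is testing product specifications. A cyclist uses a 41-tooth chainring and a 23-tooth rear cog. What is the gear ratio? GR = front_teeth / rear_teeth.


GR = front_teeth / rear_teeth
GR = 41 / 23
GR = 1.7826

1.7826


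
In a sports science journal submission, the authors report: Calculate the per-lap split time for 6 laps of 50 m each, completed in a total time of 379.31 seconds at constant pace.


Split time = total_time / n_laps = 379.31 / 6
Split time = 63.2183 s per lap

63.2183 s


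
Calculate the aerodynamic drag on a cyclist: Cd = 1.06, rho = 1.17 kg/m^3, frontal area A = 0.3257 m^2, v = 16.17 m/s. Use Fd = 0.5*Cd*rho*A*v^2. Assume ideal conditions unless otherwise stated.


Fd = 0.5 * Cd * rho * A * v^2
Fd = 0.5 * 1.06 * 1.17 * 0.3257 * 16.17^2
v^2 = 261.4689
Fd = 0.5 * 1.06 * 1.17 * 0.3257 * 261.4689 = 52.808 N

52.808 N


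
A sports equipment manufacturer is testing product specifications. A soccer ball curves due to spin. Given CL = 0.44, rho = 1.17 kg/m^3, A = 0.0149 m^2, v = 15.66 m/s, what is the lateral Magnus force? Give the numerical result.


FM = 0.5 * CL * rho * A * v^2
FM = 0.5 * 0.44 * 1.17 * 0.0149 * 15.66^2
v^2 = 245.2356
FM = 0.5 * 0.44 * 1.17 * 0.0149 * 245.2356 = 0.9405 N

0.9405 N


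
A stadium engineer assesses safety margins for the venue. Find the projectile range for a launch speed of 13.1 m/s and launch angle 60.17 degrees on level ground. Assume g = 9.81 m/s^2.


R = v^2 * sin(2*theta) / g
Convert angle to radians: theta = 60.17 deg = 1.0502 rad
sin(2*theta) = sin(2.1003) = 0.863
R = 13.1^2 * 0.863 / 9.81
R = 171.61 * 0.863 / 9.81 = 15.0975 m

15.0975 m


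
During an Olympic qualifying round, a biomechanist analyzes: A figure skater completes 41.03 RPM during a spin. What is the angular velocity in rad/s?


omega = RPM * 2 * pi / 60
omega = 41.03 * 2 * 3.14159 / 60
omega = 257.7991 / 60 = 4.2967 rad/s

4.2967 rad/s


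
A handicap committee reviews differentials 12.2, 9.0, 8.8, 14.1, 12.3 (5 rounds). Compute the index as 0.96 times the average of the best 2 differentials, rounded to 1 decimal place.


All differentials: 12.2, 9.0, 8.8, 14.1, 12.3
Sorted: 8.8, 9.0, 12.2, 12.3, 14.1
Best 2: 8.8, 9.0
Average of best = 17.8 / 2 = 8.9
Raw index = 8.9 * 0.96 = 8.544
Handicap index = round(8.544, 1) = 8.5

8.5


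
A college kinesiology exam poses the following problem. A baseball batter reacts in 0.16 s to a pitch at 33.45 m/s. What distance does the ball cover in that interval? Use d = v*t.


d = v * t
d = 33.45 * 0.16
d = 5.352 m

5.352 m


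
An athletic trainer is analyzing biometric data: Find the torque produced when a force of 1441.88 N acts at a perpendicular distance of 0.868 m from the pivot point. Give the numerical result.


tau = F * d
tau = 1441.88 * 0.868
tau = 1251.5518 N*m

1251.5518 N*m


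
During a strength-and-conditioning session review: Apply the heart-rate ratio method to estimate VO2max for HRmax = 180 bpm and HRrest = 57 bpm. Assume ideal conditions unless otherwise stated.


VO2max = 15.3 * HRmax / HRrest
VO2max = 15.3 * 180 / 57
VO2max = 2754 / 57 = 48.3158 mL/kg/min

48.3158 mL/kg/min


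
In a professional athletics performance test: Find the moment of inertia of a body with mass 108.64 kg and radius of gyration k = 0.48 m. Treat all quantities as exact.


I = m * k^2
I = 108.64 * 0.48^2
I = 108.64 * 0.2304 = 25.0307 kg*m^2

25.0307 kg*m^2


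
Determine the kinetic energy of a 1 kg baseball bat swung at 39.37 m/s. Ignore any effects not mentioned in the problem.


KE = 0.5 * m * v^2
KE = 0.5 * 1 * 39.37^2
KE = 0.5 * 1 * 1549.9969 = 774.9984 J

774.9984 J


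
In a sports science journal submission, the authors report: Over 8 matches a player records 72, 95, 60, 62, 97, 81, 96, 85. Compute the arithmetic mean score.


Average = sum / n
Sum = 648
Average = 648 / 8 = 81

81


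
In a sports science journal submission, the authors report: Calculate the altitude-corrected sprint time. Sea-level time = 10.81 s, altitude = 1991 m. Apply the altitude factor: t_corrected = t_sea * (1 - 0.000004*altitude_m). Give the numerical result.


Correction factor = 1 - 0.000004 * 1991 = 0.992036
t_corrected = t_sea * factor = 10.81 * 0.992036
t_corrected = 10.7239 s

10.7239 s


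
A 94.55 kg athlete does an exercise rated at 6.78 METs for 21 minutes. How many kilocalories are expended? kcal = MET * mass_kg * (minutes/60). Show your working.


kcal = MET * mass * time_hr
Convert time: 21 min = 0.35 hr
kcal = 6.78 * 94.55 * 0.35
kcal = 224.3671 kcal

224.3671 kcal


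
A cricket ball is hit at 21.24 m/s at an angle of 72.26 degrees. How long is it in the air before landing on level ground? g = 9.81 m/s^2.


T = 2*v*sin(theta)/g
sin(theta) = sin(72.26 deg) = 0.9524
T = 2*21.24*0.9524 / 9.81
T = 40.46 / 9.81 = 4.1244 s

4.1244 s


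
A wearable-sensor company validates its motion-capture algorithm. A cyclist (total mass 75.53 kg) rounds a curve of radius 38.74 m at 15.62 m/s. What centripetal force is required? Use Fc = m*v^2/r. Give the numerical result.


Fc = m * v^2 / r
v^2 = 15.62^2 = 243.9844
Fc = 75.53 * 243.9844 / 38.74
Fc = 18428.1417 / 38.74 = 475.6877 N

475.6877 N


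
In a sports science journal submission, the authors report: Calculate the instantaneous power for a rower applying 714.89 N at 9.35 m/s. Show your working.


P = F * v
P = 714.89 * 9.35
P = 6684.2215 W

6684.2215 W


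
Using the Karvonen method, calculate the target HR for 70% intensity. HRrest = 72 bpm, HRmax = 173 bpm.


Target = HRrest + pct*(HRmax - HRrest)
Heart rate reserve = HRmax - HRrest = 173 - 72 = 101 bpm
Fraction = 70% = 0.7
Target = 72 + 0.7 * 101
Target = 72 + 70.7 = 142.7 bpm

142.7 bpm


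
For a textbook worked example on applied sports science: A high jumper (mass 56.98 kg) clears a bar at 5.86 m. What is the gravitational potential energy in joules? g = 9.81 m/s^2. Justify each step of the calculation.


PE = m * g * h
PE = 56.98 * 9.81 * 5.86
PE = 558.9738 * 5.86 = 3275.5865 J

3275.5865 J


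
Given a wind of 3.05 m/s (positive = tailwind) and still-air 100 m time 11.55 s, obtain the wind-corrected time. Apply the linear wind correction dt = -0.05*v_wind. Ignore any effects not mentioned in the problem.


dt = -0.05 * v_wind = -0.05 * 3.05 = -0.1525 s
t_corrected = t_still + dt = 11.55 + (-0.1525)
t_corrected = 11.3975 s

11.3975 s


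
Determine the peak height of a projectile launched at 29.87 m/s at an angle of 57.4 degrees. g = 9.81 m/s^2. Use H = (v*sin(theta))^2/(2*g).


H = (v*sin(theta))^2 / (2*g)
vy = v*sin(theta) = 29.87 * sin(57.4 deg) = 25.1641 m/s
H = vy^2 / (2*g) = 633.2296 / (2*9.81)
H = 633.2296 / 19.62 = 32.2747 m

32.2747 m


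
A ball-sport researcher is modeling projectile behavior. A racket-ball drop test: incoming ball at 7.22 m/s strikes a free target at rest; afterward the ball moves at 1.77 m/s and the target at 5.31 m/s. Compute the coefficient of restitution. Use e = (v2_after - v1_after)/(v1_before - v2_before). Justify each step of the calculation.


e = (v2_after - v1_after) / (v1_before - v2_before)
Numerator = 5.31 - 1.77 = 3.54
Denominator = 7.22 - 0 = 7.22
e = 3.54 / 7.22 = 0.4903

0.4903


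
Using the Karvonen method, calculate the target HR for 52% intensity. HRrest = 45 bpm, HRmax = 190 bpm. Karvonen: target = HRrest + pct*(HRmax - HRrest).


Target = HRrest + pct*(HRmax - HRrest)
Heart rate reserve = HRmax - HRrest = 190 - 45 = 145 bpm
Fraction = 52% = 0.52
Target = 45 + 0.52 * 145
Target = 45 + 75.4 = 120.4 bpm

120.4 bpm


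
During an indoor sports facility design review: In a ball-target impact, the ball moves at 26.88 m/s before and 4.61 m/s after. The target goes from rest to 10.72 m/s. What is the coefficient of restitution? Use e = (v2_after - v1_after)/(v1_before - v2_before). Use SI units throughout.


e = (v2_after - v1_after) / (v1_before - v2_before)
Numerator = 10.72 - 4.61 = 6.11
Denominator = 26.88 - 0 = 26.88
e = 6.11 / 26.88 = 0.2273

0.2273


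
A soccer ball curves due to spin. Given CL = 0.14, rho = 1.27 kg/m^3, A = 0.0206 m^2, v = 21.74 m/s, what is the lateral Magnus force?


FM = 0.5 * CL * rho * A * v^2
FM = 0.5 * 0.14 * 1.27 * 0.0206 * 21.74^2
v^2 = 472.6276
FM = 0.5 * 0.14 * 1.27 * 0.0206 * 472.6276 = 0.8655 N

0.8655 N


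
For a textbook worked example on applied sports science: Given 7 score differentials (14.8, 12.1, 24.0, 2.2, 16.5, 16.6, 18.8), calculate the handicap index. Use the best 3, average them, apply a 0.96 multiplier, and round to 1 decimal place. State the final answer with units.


All differentials: 14.8, 12.1, 24.0, 2.2, 16.5, 16.6, 18.8
Sorted: 2.2, 12.1, 14.8, 16.5, 16.6, 18.8, 24.0
Best 3: 2.2, 12.1, 14.8
Average of best = 29.1 / 3 = 9.7
Raw index = 9.7 * 0.96 = 9.312
Handicap index = round(9.312, 1) = 9.3

9.3


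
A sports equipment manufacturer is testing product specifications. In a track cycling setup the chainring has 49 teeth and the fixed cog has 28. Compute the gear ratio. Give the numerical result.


GR = front_teeth / rear_teeth
GR = 49 / 28
GR = 1.75

1.75


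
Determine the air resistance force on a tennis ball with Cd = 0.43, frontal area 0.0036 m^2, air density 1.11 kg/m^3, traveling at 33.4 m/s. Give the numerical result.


Fd = 0.5 * Cd * rho * A * v^2
Fd = 0.5 * 0.43 * 1.11 * 0.0036 * 33.4^2
v^2 = 1115.56
Fd = 0.5 * 0.43 * 1.11 * 0.0036 * 1115.56 = 0.9584 N

0.9584 N


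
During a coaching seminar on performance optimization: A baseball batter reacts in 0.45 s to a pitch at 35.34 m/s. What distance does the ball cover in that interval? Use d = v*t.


d = v * t
d = 35.34 * 0.45
d = 15.903 m

15.903 m


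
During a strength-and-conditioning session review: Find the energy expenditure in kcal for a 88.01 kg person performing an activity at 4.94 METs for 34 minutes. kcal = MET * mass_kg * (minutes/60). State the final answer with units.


kcal = MET * mass * time_hr
Convert time: 34 min = 0.5667 hr
kcal = 4.94 * 88.01 * 0.5667
kcal = 246.3693 kcal

246.3693 kcal


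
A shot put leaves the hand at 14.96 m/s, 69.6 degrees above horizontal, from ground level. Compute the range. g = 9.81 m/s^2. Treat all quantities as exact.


R = v^2 * sin(2*theta) / g
Convert angle to radians: theta = 69.6 deg = 1.2147 rad
sin(2*theta) = sin(2.4295) = 0.6534
R = 14.96^2 * 0.6534 / 9.81
R = 223.8016 * 0.6534 / 9.81 = 14.9069 m

14.9069 m


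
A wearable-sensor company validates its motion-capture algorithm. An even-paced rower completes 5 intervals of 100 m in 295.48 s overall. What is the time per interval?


Split time = total_time / n_laps = 295.48 / 5
Split time = 59.096 s per lap

59.096 s


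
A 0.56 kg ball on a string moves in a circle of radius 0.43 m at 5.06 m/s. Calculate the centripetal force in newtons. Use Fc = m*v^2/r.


Fc = m * v^2 / r
v^2 = 5.06^2 = 25.6036
Fc = 0.56 * 25.6036 / 0.43
Fc = 14.338 / 0.43 = 33.3442 N

33.3442 N


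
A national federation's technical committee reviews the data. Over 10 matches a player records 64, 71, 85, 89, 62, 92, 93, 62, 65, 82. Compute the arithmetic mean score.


Average = sum / n
Sum = 765
Average = 765 / 10 = 76.5

76.5


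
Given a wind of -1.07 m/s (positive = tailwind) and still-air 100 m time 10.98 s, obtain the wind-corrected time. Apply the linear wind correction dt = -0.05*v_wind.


dt = -0.05 * v_wind = -0.05 * -1.07 = 0.0535 s
t_corrected = t_still + dt = 10.98 + (0.0535)
t_corrected = 11.0335 s

11.0335 s


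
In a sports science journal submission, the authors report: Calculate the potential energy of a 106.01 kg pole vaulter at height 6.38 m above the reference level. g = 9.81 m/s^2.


PE = m * g * h
PE = 106.01 * 9.81 * 6.38
PE = 1039.9581 * 6.38 = 6634.9327 J

6634.9327 J


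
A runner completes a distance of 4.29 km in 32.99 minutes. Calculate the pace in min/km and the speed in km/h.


Pace = time / distance = 32.99 min / 4.29 km = 7.69 min/km
Speed = distance / time_in_hours = 4.29 / 0.5498 hr
Speed = 7.8024 km/h

7.69 min/km, 7.8024 km/h


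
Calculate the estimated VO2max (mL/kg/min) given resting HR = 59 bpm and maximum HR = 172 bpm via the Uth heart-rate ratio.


VO2max = 15.3 * HRmax / HRrest
VO2max = 15.3 * 172 / 59
VO2max = 2631.6 / 59 = 44.6034 mL/kg/min

44.6034 mL/kg/min


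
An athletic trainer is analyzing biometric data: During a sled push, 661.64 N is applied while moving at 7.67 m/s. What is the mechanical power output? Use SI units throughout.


P = F * v
P = 661.64 * 7.67
P = 5074.7788 W

5074.7788 W


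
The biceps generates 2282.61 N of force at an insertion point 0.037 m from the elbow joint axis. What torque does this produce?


tau = F * d
tau = 2282.61 * 0.037
tau = 84.4566 N*m

84.4566 N*m


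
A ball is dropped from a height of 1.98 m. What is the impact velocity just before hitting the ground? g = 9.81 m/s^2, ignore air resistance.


v = sqrt(2 * g * h)
v = sqrt(2 * 9.81 * 1.98)
v = sqrt(38.8476) = 6.2328 m/s

6.2328 m/s


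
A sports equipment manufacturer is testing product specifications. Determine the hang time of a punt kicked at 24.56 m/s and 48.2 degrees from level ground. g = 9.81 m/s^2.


T = 2*v*sin(theta)/g
sin(theta) = sin(48.2 deg) = 0.7455
T = 2*24.56*0.7455 / 9.81
T = 36.6178 / 9.81 = 3.7327 s

3.7327 s


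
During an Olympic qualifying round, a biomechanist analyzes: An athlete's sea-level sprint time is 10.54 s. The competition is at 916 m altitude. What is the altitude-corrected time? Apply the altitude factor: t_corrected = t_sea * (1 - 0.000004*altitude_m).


Correction factor = 1 - 0.000004 * 916 = 0.996336
t_corrected = t_sea * factor = 10.54 * 0.996336
t_corrected = 10.5014 s

10.5014 s


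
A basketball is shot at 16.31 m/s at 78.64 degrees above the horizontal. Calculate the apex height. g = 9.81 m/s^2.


H = (v*sin(theta))^2 / (2*g)
vy = v*sin(theta) = 16.31 * sin(78.64 deg) = 15.9905 m/s
H = vy^2 / (2*g) = 255.6951 / (2*9.81)
H = 255.6951 / 19.62 = 13.0324 m

13.0324 m


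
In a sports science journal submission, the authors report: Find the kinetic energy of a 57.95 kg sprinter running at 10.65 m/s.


KE = 0.5 * m * v^2
KE = 0.5 * 57.95 * 10.65^2
KE = 0.5 * 57.95 * 113.4225 = 3286.4169 J

3286.4169 J


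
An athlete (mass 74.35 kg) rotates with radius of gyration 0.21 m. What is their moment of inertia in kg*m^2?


I = m * k^2
I = 74.35 * 0.21^2
I = 74.35 * 0.0441 = 3.2788 kg*m^2

3.2788 kg*m^2


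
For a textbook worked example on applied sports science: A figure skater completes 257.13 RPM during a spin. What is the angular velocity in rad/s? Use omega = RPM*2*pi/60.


omega = RPM * 2 * pi / 60
omega = 257.13 * 2 * 3.14159 / 60
omega = 1615.5954 / 60 = 26.9266 rad/s

26.9266 rad/s


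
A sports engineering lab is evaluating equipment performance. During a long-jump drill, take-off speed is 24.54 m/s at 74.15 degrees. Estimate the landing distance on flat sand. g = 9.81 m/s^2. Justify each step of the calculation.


R = v^2 * sin(2*theta) / g
Convert angle to radians: theta = 74.15 deg = 1.2942 rad
sin(2*theta) = sin(2.5883) = 0.5255
R = 24.54^2 * 0.5255 / 9.81
R = 602.2116 * 0.5255 / 9.81 = 32.2574 m

32.2574 m


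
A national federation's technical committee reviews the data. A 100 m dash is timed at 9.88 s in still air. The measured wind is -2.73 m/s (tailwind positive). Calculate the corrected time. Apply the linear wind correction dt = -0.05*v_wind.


dt = -0.05 * v_wind = -0.05 * -2.73 = 0.1365 s
t_corrected = t_still + dt = 9.88 + (0.1365)
t_corrected = 10.0165 s

10.0165 s


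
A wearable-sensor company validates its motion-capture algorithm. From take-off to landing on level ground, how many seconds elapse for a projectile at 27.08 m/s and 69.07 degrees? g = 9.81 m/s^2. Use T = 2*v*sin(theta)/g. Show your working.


T = 2*v*sin(theta)/g
sin(theta) = sin(69.07 deg) = 0.934
T = 2*27.08*0.934 / 9.81
T = 50.5864 / 9.81 = 5.1566 s

5.1566 s


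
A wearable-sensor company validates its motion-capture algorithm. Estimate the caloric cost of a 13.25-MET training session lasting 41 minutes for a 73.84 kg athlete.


kcal = MET * mass * time_hr
Convert time: 41 min = 0.6833 hr
kcal = 13.25 * 73.84 * 0.6833
kcal = 668.5597 kcal

668.5597 kcal


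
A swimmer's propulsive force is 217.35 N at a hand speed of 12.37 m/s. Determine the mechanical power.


P = F * v
P = 217.35 * 12.37
P = 2688.6195 W

2688.6195 W


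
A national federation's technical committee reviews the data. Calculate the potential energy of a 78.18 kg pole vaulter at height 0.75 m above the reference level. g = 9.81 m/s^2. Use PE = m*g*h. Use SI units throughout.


PE = m * g * h
PE = 78.18 * 9.81 * 0.75
PE = 766.9458 * 0.75 = 575.2094 J

575.2094 J


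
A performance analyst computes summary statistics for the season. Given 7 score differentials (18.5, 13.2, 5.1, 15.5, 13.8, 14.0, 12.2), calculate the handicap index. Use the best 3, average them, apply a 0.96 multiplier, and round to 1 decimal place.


All differentials: 18.5, 13.2, 5.1, 15.5, 13.8, 14.0, 12.2
Sorted: 5.1, 12.2, 13.2, 13.8, 14.0, 15.5, 18.5
Best 3: 5.1, 12.2, 13.2
Average of best = 30.5 / 3 = 10.1667
Raw index = 10.1667 * 0.96 = 9.76
Handicap index = round(9.76, 1) = 9.8

9.8


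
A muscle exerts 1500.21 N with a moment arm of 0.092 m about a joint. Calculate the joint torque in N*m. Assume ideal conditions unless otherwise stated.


tau = F * d
tau = 1500.21 * 0.092
tau = 138.0193 N*m

138.0193 N*m


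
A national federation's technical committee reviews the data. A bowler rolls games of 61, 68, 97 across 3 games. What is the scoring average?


Average = sum / n
Sum = 226
Average = 226 / 3 = 75.3333

75.3333


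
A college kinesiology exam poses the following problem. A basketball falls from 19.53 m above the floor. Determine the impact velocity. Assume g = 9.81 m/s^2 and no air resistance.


v = sqrt(2 * g * h)
v = sqrt(2 * 9.81 * 19.53)
v = sqrt(383.1786) = 19.5749 m/s

19.5749 m/s


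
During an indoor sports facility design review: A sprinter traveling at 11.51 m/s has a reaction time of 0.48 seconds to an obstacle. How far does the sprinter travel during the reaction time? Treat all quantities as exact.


d = v * t
d = 11.51 * 0.48
d = 5.5248 m

5.5248 m


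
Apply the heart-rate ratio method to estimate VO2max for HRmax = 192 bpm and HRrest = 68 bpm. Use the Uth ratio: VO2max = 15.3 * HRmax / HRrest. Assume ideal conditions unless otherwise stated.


VO2max = 15.3 * HRmax / HRrest
VO2max = 15.3 * 192 / 68
VO2max = 2937.6 / 68 = 43.2 mL/kg/min

43.2 mL/kg/min


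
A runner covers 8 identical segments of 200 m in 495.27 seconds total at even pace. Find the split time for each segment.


Split time = total_time / n_laps = 495.27 / 8
Split time = 61.9087 s per lap

61.9087 s


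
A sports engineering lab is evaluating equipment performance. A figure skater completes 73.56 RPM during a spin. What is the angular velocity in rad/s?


omega = RPM * 2 * pi / 60
omega = 73.56 * 2 * 3.14159 / 60
omega = 462.1911 / 60 = 7.7032 rad/s

7.7032 rad/s


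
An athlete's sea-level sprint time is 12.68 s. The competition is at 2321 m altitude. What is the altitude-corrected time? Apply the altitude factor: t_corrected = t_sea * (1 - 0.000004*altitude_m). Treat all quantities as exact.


Correction factor = 1 - 0.000004 * 2321 = 0.990716
t_corrected = t_sea * factor = 12.68 * 0.990716
t_corrected = 12.5623 s

12.5623 s


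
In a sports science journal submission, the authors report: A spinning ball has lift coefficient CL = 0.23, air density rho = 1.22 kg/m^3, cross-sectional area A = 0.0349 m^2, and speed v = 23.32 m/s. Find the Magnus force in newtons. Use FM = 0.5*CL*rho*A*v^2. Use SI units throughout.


FM = 0.5 * CL * rho * A * v^2
FM = 0.5 * 0.23 * 1.22 * 0.0349 * 23.32^2
v^2 = 543.8224
FM = 0.5 * 0.23 * 1.22 * 0.0349 * 543.8224 = 2.6628 N

2.6628 N


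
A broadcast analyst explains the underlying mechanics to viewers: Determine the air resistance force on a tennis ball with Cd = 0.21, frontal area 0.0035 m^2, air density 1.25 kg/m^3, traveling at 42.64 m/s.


Fd = 0.5 * Cd * rho * A * v^2
Fd = 0.5 * 0.21 * 1.25 * 0.0035 * 42.64^2
v^2 = 1818.1696
Fd = 0.5 * 0.21 * 1.25 * 0.0035 * 1818.1696 = 0.8352 N

0.8352 N


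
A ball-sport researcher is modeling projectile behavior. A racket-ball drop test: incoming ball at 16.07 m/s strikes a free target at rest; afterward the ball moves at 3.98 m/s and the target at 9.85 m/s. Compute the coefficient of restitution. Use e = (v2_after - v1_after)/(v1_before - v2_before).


e = (v2_after - v1_after) / (v1_before - v2_before)
Numerator = 9.85 - 3.98 = 5.87
Denominator = 16.07 - 0 = 16.07
e = 5.87 / 16.07 = 0.3653

0.3653


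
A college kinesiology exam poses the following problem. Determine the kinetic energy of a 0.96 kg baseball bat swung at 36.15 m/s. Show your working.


KE = 0.5 * m * v^2
KE = 0.5 * 0.96 * 36.15^2
KE = 0.5 * 0.96 * 1306.8225 = 627.2748 J

627.2748 J


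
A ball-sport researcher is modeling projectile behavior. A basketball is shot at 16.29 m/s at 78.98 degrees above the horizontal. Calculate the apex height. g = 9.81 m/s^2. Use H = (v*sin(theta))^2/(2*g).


H = (v*sin(theta))^2 / (2*g)
vy = v*sin(theta) = 16.29 * sin(78.98 deg) = 15.9896 m/s
H = vy^2 / (2*g) = 255.668 / (2*9.81)
H = 255.668 / 19.62 = 13.031 m

13.031 m


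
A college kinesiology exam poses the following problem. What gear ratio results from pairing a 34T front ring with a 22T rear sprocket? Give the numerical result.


GR = front_teeth / rear_teeth
GR = 34 / 22
GR = 1.5455

1.5455


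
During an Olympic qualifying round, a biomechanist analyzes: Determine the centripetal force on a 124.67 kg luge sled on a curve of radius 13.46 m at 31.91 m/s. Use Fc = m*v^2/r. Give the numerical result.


Fc = m * v^2 / r
v^2 = 31.91^2 = 1018.2481
Fc = 124.67 * 1018.2481 / 13.46
Fc = 126944.9906 / 13.46 = 9431.2772 N

9431.2772 N


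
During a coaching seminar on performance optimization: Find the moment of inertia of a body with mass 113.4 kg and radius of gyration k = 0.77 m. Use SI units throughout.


I = m * k^2
I = 113.4 * 0.77^2
I = 113.4 * 0.5929 = 67.2349 kg*m^2

67.2349 kg*m^2


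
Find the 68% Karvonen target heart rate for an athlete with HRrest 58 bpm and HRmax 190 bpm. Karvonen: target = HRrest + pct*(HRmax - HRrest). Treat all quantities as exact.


Target = HRrest + pct*(HRmax - HRrest)
Heart rate reserve = HRmax - HRrest = 190 - 58 = 132 bpm
Fraction = 68% = 0.68
Target = 58 + 0.68 * 132
Target = 58 + 89.76 = 147.76 bpm

147.76 bpm


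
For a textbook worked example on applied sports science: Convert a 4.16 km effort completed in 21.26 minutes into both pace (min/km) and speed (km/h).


Pace = time / distance = 21.26 min / 4.16 km = 5.1106 min/km
Speed = distance / time_in_hours = 4.16 / 0.3543 hr
Speed = 11.7404 km/h

5.1106 min/km, 11.7404 km/h


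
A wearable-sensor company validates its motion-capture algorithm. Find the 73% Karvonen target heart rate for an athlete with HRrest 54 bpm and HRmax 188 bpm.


Target = HRrest + pct*(HRmax - HRrest)
Heart rate reserve = HRmax - HRrest = 188 - 54 = 134 bpm
Fraction = 73% = 0.73
Target = 54 + 0.73 * 134
Target = 54 + 97.82 = 151.82 bpm

151.82 bpm


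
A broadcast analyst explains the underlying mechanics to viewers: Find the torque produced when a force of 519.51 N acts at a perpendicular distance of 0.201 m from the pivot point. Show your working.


tau = F * d
tau = 519.51 * 0.201
tau = 104.4215 N*m

104.4215 N*m


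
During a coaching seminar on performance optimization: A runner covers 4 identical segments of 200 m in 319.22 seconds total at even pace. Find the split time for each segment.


Split time = total_time / n_laps = 319.22 / 4
Split time = 79.805 s per lap

79.805 s


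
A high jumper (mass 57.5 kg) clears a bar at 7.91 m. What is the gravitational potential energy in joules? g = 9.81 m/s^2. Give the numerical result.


PE = m * g * h
PE = 57.5 * 9.81 * 7.91
PE = 564.075 * 7.91 = 4461.8333 J

4461.8333 J


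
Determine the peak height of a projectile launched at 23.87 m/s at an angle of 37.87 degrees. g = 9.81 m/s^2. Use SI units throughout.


H = (v*sin(theta))^2 / (2*g)
vy = v*sin(theta) = 23.87 * sin(37.87 deg) = 14.6531 m/s
H = vy^2 / (2*g) = 214.714 / (2*9.81)
H = 214.714 / 19.62 = 10.9436 m

10.9436 m


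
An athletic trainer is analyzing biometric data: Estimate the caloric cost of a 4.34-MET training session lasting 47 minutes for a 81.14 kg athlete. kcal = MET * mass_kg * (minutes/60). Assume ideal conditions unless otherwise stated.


kcal = MET * mass * time_hr
Convert time: 47 min = 0.7833 hr
kcal = 4.34 * 81.14 * 0.7833
kcal = 275.849 kcal

275.849 kcal


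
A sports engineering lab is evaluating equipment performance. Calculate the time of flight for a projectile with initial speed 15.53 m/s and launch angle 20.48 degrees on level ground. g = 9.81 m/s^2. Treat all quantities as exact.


T = 2*v*sin(theta)/g
sin(theta) = sin(20.48 deg) = 0.3499
T = 2*15.53*0.3499 / 9.81
T = 10.8673 / 9.81 = 1.1078 s

1.1078 s


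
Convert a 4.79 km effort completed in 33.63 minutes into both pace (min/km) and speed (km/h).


Pace = time / distance = 33.63 min / 4.79 km = 7.0209 min/km
Speed = distance / time_in_hours = 4.79 / 0.5605 hr
Speed = 8.5459 km/h

7.0209 min/km, 8.5459 km/h


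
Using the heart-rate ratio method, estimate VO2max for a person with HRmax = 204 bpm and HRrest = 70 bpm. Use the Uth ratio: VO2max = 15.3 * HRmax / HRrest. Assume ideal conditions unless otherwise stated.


VO2max = 15.3 * HRmax / HRrest
VO2max = 15.3 * 204 / 70
VO2max = 3121.2 / 70 = 44.5886 mL/kg/min

44.5886 mL/kg/min


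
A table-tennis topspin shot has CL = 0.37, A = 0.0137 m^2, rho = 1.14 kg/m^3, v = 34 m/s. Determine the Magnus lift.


FM = 0.5 * CL * rho * A * v^2
FM = 0.5 * 0.37 * 1.14 * 0.0137 * 34^2
v^2 = 1156
FM = 0.5 * 0.37 * 1.14 * 0.0137 * 1156 = 3.3401 N

3.3401 N


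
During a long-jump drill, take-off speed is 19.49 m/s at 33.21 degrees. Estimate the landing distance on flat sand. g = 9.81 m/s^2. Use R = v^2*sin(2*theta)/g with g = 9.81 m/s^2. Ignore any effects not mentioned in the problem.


R = v^2 * sin(2*theta) / g
Convert angle to radians: theta = 33.21 deg = 0.5796 rad
sin(2*theta) = sin(1.1592) = 0.9165
R = 19.49^2 * 0.9165 / 9.81
R = 379.8601 * 0.9165 / 9.81 = 35.4886 m

35.4886 m


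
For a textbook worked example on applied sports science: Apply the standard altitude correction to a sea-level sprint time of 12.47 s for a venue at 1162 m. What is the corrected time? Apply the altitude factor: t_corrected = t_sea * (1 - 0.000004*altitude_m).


Correction factor = 1 - 0.000004 * 1162 = 0.995352
t_corrected = t_sea * factor = 12.47 * 0.995352
t_corrected = 12.412 s

12.412 s


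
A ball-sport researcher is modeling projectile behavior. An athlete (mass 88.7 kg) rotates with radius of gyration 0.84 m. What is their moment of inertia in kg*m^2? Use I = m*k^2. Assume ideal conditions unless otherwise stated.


I = m * k^2
I = 88.7 * 0.84^2
I = 88.7 * 0.7056 = 62.5867 kg*m^2

62.5867 kg*m^2


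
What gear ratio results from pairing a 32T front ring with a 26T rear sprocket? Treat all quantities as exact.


GR = front_teeth / rear_teeth
GR = 32 / 26
GR = 1.2308

1.2308


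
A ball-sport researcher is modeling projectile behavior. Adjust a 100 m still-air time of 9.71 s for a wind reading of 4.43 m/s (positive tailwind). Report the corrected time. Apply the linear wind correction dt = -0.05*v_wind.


dt = -0.05 * v_wind = -0.05 * 4.43 = -0.2215 s
t_corrected = t_still + dt = 9.71 + (-0.2215)
t_corrected = 9.4885 s

9.4885 s


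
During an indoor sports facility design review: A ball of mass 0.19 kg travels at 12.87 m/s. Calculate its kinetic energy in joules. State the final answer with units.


KE = 0.5 * m * v^2
KE = 0.5 * 0.19 * 12.87^2
KE = 0.5 * 0.19 * 165.6369 = 15.7355 J

15.7355 J


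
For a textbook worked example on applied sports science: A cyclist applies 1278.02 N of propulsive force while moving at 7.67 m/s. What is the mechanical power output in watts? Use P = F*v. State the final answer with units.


P = F * v
P = 1278.02 * 7.67
P = 9802.4134 W

9802.4134 W


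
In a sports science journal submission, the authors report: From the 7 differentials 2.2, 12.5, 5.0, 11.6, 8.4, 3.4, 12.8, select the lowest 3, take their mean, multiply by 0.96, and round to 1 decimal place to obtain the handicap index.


All differentials: 2.2, 12.5, 5.0, 11.6, 8.4, 3.4, 12.8
Sorted: 2.2, 3.4, 5.0, 8.4, 11.6, 12.5, 12.8
Best 3: 2.2, 3.4, 5.0
Average of best = 10.6 / 3 = 3.5333
Raw index = 3.5333 * 0.96 = 3.392
Handicap index = round(3.392, 1) = 3.4

3.4


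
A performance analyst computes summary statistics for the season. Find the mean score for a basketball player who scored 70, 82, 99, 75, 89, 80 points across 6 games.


Average = sum / n
Sum = 495
Average = 495 / 6 = 82.5

82.5


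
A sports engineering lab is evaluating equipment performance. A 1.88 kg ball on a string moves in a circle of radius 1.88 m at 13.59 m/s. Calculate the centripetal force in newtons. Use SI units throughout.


Fc = m * v^2 / r
v^2 = 13.59^2 = 184.6881
Fc = 1.88 * 184.6881 / 1.88
Fc = 347.2136 / 1.88 = 184.6881 N

184.6881 N


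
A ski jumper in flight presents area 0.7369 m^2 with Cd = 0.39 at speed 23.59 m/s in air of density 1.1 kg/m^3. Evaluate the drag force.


Fd = 0.5 * Cd * rho * A * v^2
Fd = 0.5 * 0.39 * 1.1 * 0.7369 * 23.59^2
v^2 = 556.4881
Fd = 0.5 * 0.39 * 1.1 * 0.7369 * 556.4881 = 87.9613 N

87.9613 N


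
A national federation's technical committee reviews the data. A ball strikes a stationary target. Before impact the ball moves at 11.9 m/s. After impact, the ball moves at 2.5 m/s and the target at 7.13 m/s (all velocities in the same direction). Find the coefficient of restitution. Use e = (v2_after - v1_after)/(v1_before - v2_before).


e = (v2_after - v1_after) / (v1_before - v2_before)
Numerator = 7.13 - 2.5 = 4.63
Denominator = 11.9 - 0 = 11.9
e = 4.63 / 11.9 = 0.3891

0.3891


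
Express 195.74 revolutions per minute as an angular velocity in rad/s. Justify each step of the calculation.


omega = RPM * 2 * pi / 60
omega = 195.74 * 2 * 3.14159 / 60
omega = 1229.8707 / 60 = 20.4978 rad/s

20.4978 rad/s


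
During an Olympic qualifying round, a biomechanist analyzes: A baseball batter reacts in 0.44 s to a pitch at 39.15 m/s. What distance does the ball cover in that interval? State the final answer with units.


d = v * t
d = 39.15 * 0.44
d = 17.226 m

17.226 m


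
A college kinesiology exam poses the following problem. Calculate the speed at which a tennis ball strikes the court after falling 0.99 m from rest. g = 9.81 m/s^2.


v = sqrt(2 * g * h)
v = sqrt(2 * 9.81 * 0.99)
v = sqrt(19.4238) = 4.4072 m/s

4.4072 m/s


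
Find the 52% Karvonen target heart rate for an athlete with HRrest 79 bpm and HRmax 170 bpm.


Target = HRrest + pct*(HRmax - HRrest)
Heart rate reserve = HRmax - HRrest = 170 - 79 = 91 bpm
Fraction = 52% = 0.52
Target = 79 + 0.52 * 91
Target = 79 + 47.32 = 126.32 bpm

126.32 bpm


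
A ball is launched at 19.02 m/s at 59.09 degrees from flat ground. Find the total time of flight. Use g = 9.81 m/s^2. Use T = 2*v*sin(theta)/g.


T = 2*v*sin(theta)/g
sin(theta) = sin(59.09 deg) = 0.858
T = 2*19.02*0.858 / 9.81
T = 32.6374 / 9.81 = 3.3269 s

3.3269 s


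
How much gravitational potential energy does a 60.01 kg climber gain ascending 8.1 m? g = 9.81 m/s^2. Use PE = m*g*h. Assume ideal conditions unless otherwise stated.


PE = m * g * h
PE = 60.01 * 9.81 * 8.1
PE = 588.6981 * 8.1 = 4768.4546 J

4768.4546 J


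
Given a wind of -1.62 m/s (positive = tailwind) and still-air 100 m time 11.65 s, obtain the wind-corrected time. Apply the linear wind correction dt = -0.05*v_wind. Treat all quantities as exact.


dt = -0.05 * v_wind = -0.05 * -1.62 = 0.081 s
t_corrected = t_still + dt = 11.65 + (0.081)
t_corrected = 11.731 s

11.731 s


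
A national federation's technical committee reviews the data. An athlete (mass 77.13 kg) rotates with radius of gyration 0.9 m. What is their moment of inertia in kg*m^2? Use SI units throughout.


I = m * k^2
I = 77.13 * 0.9^2
I = 77.13 * 0.81 = 62.4753 kg*m^2

62.4753 kg*m^2


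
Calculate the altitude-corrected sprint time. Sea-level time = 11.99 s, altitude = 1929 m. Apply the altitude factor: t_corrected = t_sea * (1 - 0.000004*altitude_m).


Correction factor = 1 - 0.000004 * 1929 = 0.992284
t_corrected = t_sea * factor = 11.99 * 0.992284
t_corrected = 11.8975 s

11.8975 s


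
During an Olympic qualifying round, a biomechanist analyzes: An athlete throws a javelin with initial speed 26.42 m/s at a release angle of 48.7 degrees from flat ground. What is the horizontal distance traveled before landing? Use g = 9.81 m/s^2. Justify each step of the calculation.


R = v^2 * sin(2*theta) / g
Convert angle to radians: theta = 48.7 deg = 0.85 rad
sin(2*theta) = sin(1.7) = 0.9917
R = 26.42^2 * 0.9917 / 9.81
R = 698.0164 * 0.9917 / 9.81 = 70.5609 m

70.5609 m


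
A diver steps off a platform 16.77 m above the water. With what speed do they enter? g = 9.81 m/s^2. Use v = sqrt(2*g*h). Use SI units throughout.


v = sqrt(2 * g * h)
v = sqrt(2 * 9.81 * 16.77)
v = sqrt(329.0274) = 18.1391 m/s

18.1391 m/s
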